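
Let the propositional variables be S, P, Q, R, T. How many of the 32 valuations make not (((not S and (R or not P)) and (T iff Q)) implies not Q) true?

3

Initial set: {T not (((not S and (R or not P)) and (T iff Q)) implies not Q)}.
T not (((not S and (R or not P)) and (T iff Q)) implies not Q): α-rule — add T ((not S and (R or not P)) and (T iff Q)), F not Q.
T ((not S and (R or not P)) and (T iff Q)): α-rule — add T (not S and (R or not P)), T (T iff Q).
T (not S and (R or not P)): α-rule — add T not S, T (R or not P).
T (T iff Q): β-rule — branch into T T, T Q  //  F T, F Q.
  branch 1 (add T T, T Q):
    T (R or not P): β-rule — branch into T R  //  T not P.
      branch 1.1 (add T R):
        ○ open, literals {Q=1, R=1, S=0, T=1}.
      branch 1.2 (add T not P):
        ○ open, literals {P=0, Q=1, S=0, T=1}.
  branch 2 (add F T, F Q):
    × closes — contains both Q and not Q.
1 branch closed, 2 open.
Each open branch fixes some atoms; the unmentioned ones are free. Counting distinct full assignments: branch {Q=1, R=1, S=0, T=1} (P) contributes 2 new; branch {P=0, Q=1, S=0, T=1} (R) contributes 1 new. Total: 3.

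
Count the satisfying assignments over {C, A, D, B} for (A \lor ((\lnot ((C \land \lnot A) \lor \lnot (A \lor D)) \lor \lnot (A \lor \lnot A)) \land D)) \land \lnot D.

4

Initial set: {((A \lor ((\lnot ((C \land \lnot A) \lor \lnot (A \lor D)) \lor \lnot (A \lor \lnot A)) \land D)) \land \lnot D)}.
((A \lor ((\lnot ((C \land \lnot A) \lor \lnot (A \lor D)) \lor \lnot (A \lor \lnot A)) \land D)) \land \lnot D): α-rule — add (A \lor ((\lnot ((C \land \lnot A) \lor \lnot (A \lor D)) \lor \lnot (A \lor \lnot A)) \land D)), \lnot D.
(A \lor ((\lnot ((C \land \lnot A) \lor \lnot (A \lor D)) \lor \lnot (A \lor \lnot A)) \land D)): β-rule — branch into A  //  ((\lnot ((C \land \lnot A) \lor \lnot (A \lor D)) \lor \lnot (A \lor \lnot A)) \land D).
  branch 1 (add A):
    ○ open, literals {A=T, D=F}.
  branch 2 (add ((\lnot ((C \land \lnot A) \lor \lnot (A \lor D)) \lor \lnot (A \lor \lnot A)) \land D)):
    ((\lnot ((C \land \lnot A) \lor \lnot (A \lor D)) \lor \lnot (A \lor \lnot A)) \land D): α-rule — add (\lnot ((C \land \lnot A) \lor \lnot (A \lor D)) \lor \lnot (A \lor \lnot A)), D.
    × closes — contains both D and \lnot D.
1 branch closed, 1 open.
Each open branch fixes some atoms; the unmentioned ones are free. Counting distinct full assignments: branch {A=T, D=F} (C, B) contributes 4 new. Total: 4.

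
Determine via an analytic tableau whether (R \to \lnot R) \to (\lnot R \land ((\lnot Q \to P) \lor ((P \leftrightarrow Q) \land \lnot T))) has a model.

Initial set: {((R \to \lnot R) \to (\lnot R \land ((\lnot Q \to P) \lor ((P \leftrightarrow Q) \land \lnot T))))}.
((R \to \lnot R) \to (\lnot R \land ((\lnot Q \to P) \lor ((P \leftrightarrow Q) \land \lnot T)))): β-rule — branch into \lnot (R \to \lnot R)  //  (\lnot R \land ((\lnot Q \to P) \lor ((P \leftrightarrow Q) \land \lnot T))).
  branch 1 (add \lnot (R \to \lnot R)):
    \lnot (R \to \lnot R): α-rule — add R, \lnot \lnot R.
    ○ open, literals {R=1}.
  branch 2 (add (\lnot R \land ((\lnot Q \to P) \lor ((P \leftrightarrow Q) \land \lnot T)))):
    (\lnot R \land ((\lnot Q \to P) \lor ((P \leftrightarrow Q) \land \lnot T))): α-rule — add \lnot R, ((\lnot Q \to P) \lor ((P \leftrightarrow Q) \land \lnot T)).
    ((\lnot Q \to P) \lor ((P \leftrightarrow Q) \land \lnot T)): β-rule — branch into (\lnot Q \to P)  //  ((P \leftrightarrow Q) \land \lnot T).
      branch 2.1 (add (\lnot Q \to P)):
        (\lnot Q \to P): β-rule — branch into \lnot \lnot Q  //  P.
          branch 2.1.1 (add \lnot \lnot Q):
            ○ open, literals {Q=1, R=0}.
          branch 2.1.2 (add P):
            ○ open, literals {P=1, R=0}.
      branch 2.2 (add ((P \leftrightarrow Q) \land \lnot T)):
        ((P \leftrightarrow Q) \land \lnot T): α-rule — add (P \leftrightarrow Q), \lnot T.
        (P \leftrightarrow Q): β-rule — branch into P, Q  //  \lnot P, \lnot Q.
          branch 2.2.1 (add P, Q):
            ○ open, literals {P=1, Q=1, R=0, T=0}.
          branch 2.2.2 (add \lnot P, \lnot Q):
            ○ open, literals {P=0, Q=0, R=0, T=0}.
0 branches closed, 5 open.
An open branch gives a satisfying assignment: R=1.

Satisfiable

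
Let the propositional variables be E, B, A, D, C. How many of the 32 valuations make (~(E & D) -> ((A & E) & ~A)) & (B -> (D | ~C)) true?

8

Initial set: {T ((~(E & D) -> ((A & E) & ~A)) & (B -> (D | ~C)))}.
T ((~(E & D) -> ((A & E) & ~A)) & (B -> (D | ~C))): α-rule — add T (~(E & D) -> ((A & E) & ~A)), T (B -> (D | ~C)).
T (~(E & D) -> ((A & E) & ~A)): β-rule — branch into F ~(E & D)  //  T ((A & E) & ~A).
  branch 1 (add F ~(E & D)):
    F ~(E & D): α-rule — add T E, T D.
    T (B -> (D | ~C)): β-rule — branch into F B  //  T (D | ~C).
      branch 1.1 (add F B):
        ○ open, literals {B=false, D=true, E=true}.
      branch 1.2 (add T (D | ~C)):
        T (D | ~C): β-rule — branch into T D  //  T ~C.
          branch 1.2.1 (add T D):
            ○ open, literals {D=true, E=true}.
          branch 1.2.2 (add T ~C):
            ○ open, literals {C=false, D=true, E=true}.
  branch 2 (add T ((A & E) & ~A)):
    T ((A & E) & ~A): α-rule — add T (A & E), T ~A.
    T (A & E): α-rule — add T A, T E.
    × closes — contains both A and ~A.
1 branch closed, 3 open.
Each open branch fixes some atoms; the unmentioned ones are free. Counting distinct full assignments: branch {B=false, D=true, E=true} (A, C) contributes 4 new; branch {D=true, E=true} (B, A, C) contributes 4 new; branch {C=false, D=true, E=true} (B, A) contributes 0 new. Total: 8.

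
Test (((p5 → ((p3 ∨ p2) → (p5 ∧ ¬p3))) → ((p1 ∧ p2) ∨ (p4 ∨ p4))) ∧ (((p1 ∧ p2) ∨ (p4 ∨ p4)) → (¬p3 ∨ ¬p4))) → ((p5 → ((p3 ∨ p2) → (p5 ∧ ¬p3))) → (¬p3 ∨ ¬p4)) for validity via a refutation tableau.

Assume the negation and expand:
Initial set: {F ((((p5 → ((p3 ∨ p2) → (p5 ∧ ¬p3))) → ((p1 ∧ p2) ∨ (p4 ∨ p4))) ∧ (((p1 ∧ p2) ∨ (p4 ∨ p4)) → (¬p3 ∨ ¬p4))) → ((p5 → ((p3 ∨ p2) → (p5 ∧ ¬p3))) → (¬p3 ∨ ¬p4)))}.
F ((((p5 → ((p3 ∨ p2) → (p5 ∧ ¬p3))) → ((p1 ∧ p2) ∨ (p4 ∨ p4))) ∧ (((p1 ∧ p2) ∨ (p4 ∨ p4)) → (¬p3 ∨ ¬p4))) → ((p5 → ((p3 ∨ p2) → (p5 ∧ ¬p3))) → (¬p3 ∨ ¬p4))): α-rule — add T (((p5 → ((p3 ∨ p2) → (p5 ∧ ¬p3))) → ((p1 ∧ p2) ∨ (p4 ∨ p4))) ∧ (((p1 ∧ p2) ∨ (p4 ∨ p4)) → (¬p3 ∨ ¬p4))), F ((p5 → ((p3 ∨ p2) → (p5 ∧ ¬p3))) → (¬p3 ∨ ¬p4)).
T (((p5 → ((p3 ∨ p2) → (p5 ∧ ¬p3))) → ((p1 ∧ p2) ∨ (p4 ∨ p4))) ∧ (((p1 ∧ p2) ∨ (p4 ∨ p4)) → (¬p3 ∨ ¬p4))): α-rule — add T ((p5 → ((p3 ∨ p2) → (p5 ∧ ¬p3))) → ((p1 ∧ p2) ∨ (p4 ∨ p4))), T (((p1 ∧ p2) ∨ (p4 ∨ p4)) → (¬p3 ∨ ¬p4)).
F ((p5 → ((p3 ∨ p2) → (p5 ∧ ¬p3))) → (¬p3 ∨ ¬p4)): α-rule — add T (p5 → ((p3 ∨ p2) → (p5 ∧ ¬p3))), F (¬p3 ∨ ¬p4).
F (¬p3 ∨ ¬p4): α-rule — add F ¬p3, F ¬p4.
T ((p5 → ((p3 ∨ p2) → (p5 ∧ ¬p3))) → ((p1 ∧ p2) ∨ (p4 ∨ p4))): β-rule — branch into F (p5 → ((p3 ∨ p2) → (p5 ∧ ¬p3)))  //  T ((p1 ∧ p2) ∨ (p4 ∨ p4)).
  branch 1 (add F (p5 → ((p3 ∨ p2) → (p5 ∧ ¬p3)))):
    F (p5 → ((p3 ∨ p2) → (p5 ∧ ¬p3))): α-rule — add T p5, F ((p3 ∨ p2) → (p5 ∧ ¬p3)).
    F ((p3 ∨ p2) → (p5 ∧ ¬p3)): α-rule — add T (p3 ∨ p2), F (p5 ∧ ¬p3).
    T (((p1 ∧ p2) ∨ (p4 ∨ p4)) → (¬p3 ∨ ¬p4)): β-rule — branch into F ((p1 ∧ p2) ∨ (p4 ∨ p4))  //  T (¬p3 ∨ ¬p4).
      branch 1.1 (add F ((p1 ∧ p2) ∨ (p4 ∨ p4))):
        F ((p1 ∧ p2) ∨ (p4 ∨ p4)): α-rule — add F (p1 ∧ p2), F (p4 ∨ p4).
        F (p4 ∨ p4): α-rule — add F p4, F p4.
        × closes — contains both p4 and ¬p4.
      branch 1.2 (add T (¬p3 ∨ ¬p4)):
        T (p5 → ((p3 ∨ p2) → (p5 ∧ ¬p3))): β-rule — branch into F p5  //  T ((p3 ∨ p2) → (p5 ∧ ¬p3)).
          branch 1.2.1 (add F p5):
            × closes — contains both p5 and ¬p5.
          branch 1.2.2 (add T ((p3 ∨ p2) → (p5 ∧ ¬p3))):
            T (p3 ∨ p2): β-rule — branch into T p3  //  T p2.
              branch 1.2.2.1 (add T p3):
                F (p5 ∧ ¬p3): β-rule — branch into F p5  //  F ¬p3.
                  branch 1.2.2.1.1 (add F p5):
                    × closes — contains both p5 and ¬p5.
                  branch 1.2.2.1.2 (add F ¬p3):
                    T (¬p3 ∨ ¬p4): β-rule — branch into T ¬p3  //  T ¬p4.
                      branch 1.2.2.1.2.1 (add T ¬p3):
                        × closes — contains both p3 and ¬p3.
                      branch 1.2.2.1.2.2 (add T ¬p4):
                        × closes — contains both p4 and ¬p4.
              branch 1.2.2.2 (add T p2):
                F (p5 ∧ ¬p3): β-rule — branch into F p5  //  F ¬p3.
                  branch 1.2.2.2.1 (add F p5):
                    × closes — contains both p5 and ¬p5.
                  branch 1.2.2.2.2 (add F ¬p3):
                    T (¬p3 ∨ ¬p4): β-rule — branch into T ¬p3  //  T ¬p4.
                      branch 1.2.2.2.2.1 (add T ¬p3):
                        × closes — contains both p3 and ¬p3.
                      branch 1.2.2.2.2.2 (add T ¬p4):
                        × closes — contains both p4 and ¬p4.
  branch 2 (add T ((p1 ∧ p2) ∨ (p4 ∨ p4))):
    T (((p1 ∧ p2) ∨ (p4 ∨ p4)) → (¬p3 ∨ ¬p4)): β-rule — branch into F ((p1 ∧ p2) ∨ (p4 ∨ p4))  //  T (¬p3 ∨ ¬p4).
      branch 2.1 (add F ((p1 ∧ p2) ∨ (p4 ∨ p4))):
        F ((p1 ∧ p2) ∨ (p4 ∨ p4)): α-rule — add F (p1 ∧ p2), F (p4 ∨ p4).
        F (p4 ∨ p4): α-rule — add F p4, F p4.
        × closes — contains both p4 and ¬p4.
      branch 2.2 (add T (¬p3 ∨ ¬p4)):
        T (p5 → ((p3 ∨ p2) → (p5 ∧ ¬p3))): β-rule — branch into F p5  //  T ((p3 ∨ p2) → (p5 ∧ ¬p3)).
          branch 2.2.1 (add F p5):
            T ((p1 ∧ p2) ∨ (p4 ∨ p4)): β-rule — branch into T (p1 ∧ p2)  //  T (p4 ∨ p4).
              branch 2.2.1.1 (add T (p1 ∧ p2)):
                T (p1 ∧ p2): α-rule — add T p1, T p2.
                T (¬p3 ∨ ¬p4): β-rule — branch into T ¬p3  //  T ¬p4.
                  branch 2.2.1.1.1 (add T ¬p3):
                    × closes — contains both p3 and ¬p3.
                  branch 2.2.1.1.2 (add T ¬p4):
                    × closes — contains both p4 and ¬p4.
              branch 2.2.1.2 (add T (p4 ∨ p4)):
                T (¬p3 ∨ ¬p4): β-rule — branch into T ¬p3  //  T ¬p4.
                  branch 2.2.1.2.1 (add T ¬p3):
                    × closes — contains both p3 and ¬p3.
                  branch 2.2.1.2.2 (add T ¬p4):
                    × closes — contains both p4 and ¬p4.
          branch 2.2.2 (add T ((p3 ∨ p2) → (p5 ∧ ¬p3))):
            T ((p1 ∧ p2) ∨ (p4 ∨ p4)): β-rule — branch into T (p1 ∧ p2)  //  T (p4 ∨ p4).
              branch 2.2.2.1 (add T (p1 ∧ p2)):
                T (p1 ∧ p2): α-rule — add T p1, T p2.
                T (¬p3 ∨ ¬p4): β-rule — branch into T ¬p3  //  T ¬p4.
                  branch 2.2.2.1.1 (add T ¬p3):
                    × closes — contains both p3 and ¬p3.
                  branch 2.2.2.1.2 (add T ¬p4):
                    × closes — contains both p4 and ¬p4.
              branch 2.2.2.2 (add T (p4 ∨ p4)):
                T (¬p3 ∨ ¬p4): β-rule — branch into T ¬p3  //  T ¬p4.
                  branch 2.2.2.2.1 (add T ¬p3):
                    × closes — contains both p3 and ¬p3.
                  branch 2.2.2.2.2 (add T ¬p4):
                    × closes — contains both p4 and ¬p4.
All 17 branches close.
Every branch closed, so the negation is unsatisfiable and the formula is valid.

Valid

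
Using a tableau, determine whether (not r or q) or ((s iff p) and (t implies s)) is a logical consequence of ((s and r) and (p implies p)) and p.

Initial set: {(((s and r) and (p implies p)) and p); not ((not r or q) or ((s iff p) and (t implies s)))}.
(((s and r) and (p implies p)) and p): α-rule — add ((s and r) and (p implies p)), p.
not ((not r or q) or ((s iff p) and (t implies s))): α-rule — add not (not r or q), not ((s iff p) and (t implies s)).
((s and r) and (p implies p)): α-rule — add (s and r), (p implies p).
not (not r or q): α-rule — add not not r, not q.
(s and r): α-rule — add s, r.
not ((s iff p) and (t implies s)): β-rule — branch into not (s iff p)  //  not (t implies s).
  branch 1 (add not (s iff p)):
    (p implies p): β-rule — branch into not p  //  p.
      branch 1.1 (add not p):
        × closes — contains both p and not p.
      branch 1.2 (add p):
        not (s iff p): β-rule — branch into s, not p  //  not s, p.
          branch 1.2.1 (add s, not p):
            × closes — contains both p and not p.
          branch 1.2.2 (add not s, p):
            × closes — contains both s and not s.
  branch 2 (add not (t implies s)):
    not (t implies s): α-rule — add t, not s.
    × closes — contains both s and not s.
All 4 branches close.
Every branch closed, so the premises entail the conclusion.

Yes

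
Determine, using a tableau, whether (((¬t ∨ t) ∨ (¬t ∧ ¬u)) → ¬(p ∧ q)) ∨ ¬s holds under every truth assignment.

Assume the negation and expand:
Initial set: {¬((((¬t ∨ t) ∨ (¬t ∧ ¬u)) → ¬(p ∧ q)) ∨ ¬s)}.
¬((((¬t ∨ t) ∨ (¬t ∧ ¬u)) → ¬(p ∧ q)) ∨ ¬s): α-rule — add ¬(((¬t ∨ t) ∨ (¬t ∧ ¬u)) → ¬(p ∧ q)), ¬¬s.
¬(((¬t ∨ t) ∨ (¬t ∧ ¬u)) → ¬(p ∧ q)): α-rule — add ((¬t ∨ t) ∨ (¬t ∧ ¬u)), ¬¬(p ∧ q).
¬¬(p ∧ q): α-rule — add p, q.
((¬t ∨ t) ∨ (¬t ∧ ¬u)): β-rule — branch into (¬t ∨ t)  //  (¬t ∧ ¬u).
  branch 1 (add (¬t ∨ t)):
    (¬t ∨ t): β-rule — branch into ¬t  //  t.
      branch 1.1 (add ¬t):
        ○ open, literals {p=true, q=true, s=true, t=false}.
      branch 1.2 (add t):
        ○ open, literals {p=true, q=true, s=true, t=true}.
  branch 2 (add (¬t ∧ ¬u)):
    (¬t ∧ ¬u): α-rule — add ¬t, ¬u.
    ○ open, literals {p=true, q=true, s=true, t=false, u=false}.
0 branches closed, 3 open.
An open branch gives a countermodel: p=true, q=true, s=true, t=false (unmentioned atoms arbitrary); under it the original formula is false.

Not valid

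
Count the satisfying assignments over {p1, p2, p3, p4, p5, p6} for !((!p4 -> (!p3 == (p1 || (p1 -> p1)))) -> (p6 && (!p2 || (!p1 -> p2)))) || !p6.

Initial set: {(!((!p4 -> (!p3 == (p1 || (p1 -> p1)))) -> (p6 && (!p2 || (!p1 -> p2)))) || !p6)}.
(!((!p4 -> (!p3 == (p1 || (p1 -> p1)))) -> (p6 && (!p2 || (!p1 -> p2)))) || !p6): β-rule — branch into !((!p4 -> (!p3 == (p1 || (p1 -> p1)))) -> (p6 && (!p2 || (!p1 -> p2))))  //  !p6.
  branch 1 (add !((!p4 -> (!p3 == (p1 || (p1 -> p1)))) -> (p6 && (!p2 || (!p1 -> p2))))):
    !((!p4 -> (!p3 == (p1 || (p1 -> p1)))) -> (p6 && (!p2 || (!p1 -> p2)))): α-rule — add (!p4 -> (!p3 == (p1 || (p1 -> p1)))), !(p6 && (!p2 || (!p1 -> p2))).
    (!p4 -> (!p3 == (p1 || (p1 -> p1)))): β-rule — branch into !!p4  //  (!p3 == (p1 || (p1 -> p1))).
      branch 1.1 (add !!p4):
        !(p6 && (!p2 || (!p1 -> p2))): β-rule — branch into !p6  //  !(!p2 || (!p1 -> p2)).
          branch 1.1.1 (add !p6):
            ○ open, literals {p4=true, p6=false}.
          branch 1.1.2 (add !(!p2 || (!p1 -> p2))):
            !(!p2 || (!p1 -> p2)): α-rule — add !!p2, !(!p1 -> p2).
            !(!p1 -> p2): α-rule — add !p1, !p2.
            × closes — contains both p2 and !p2.
      branch 1.2 (add (!p3 == (p1 || (p1 -> p1)))):
        !(p6 && (!p2 || (!p1 -> p2))): β-rule — branch into !p6  //  !(!p2 || (!p1 -> p2)).
          branch 1.2.1 (add !p6):
            (!p3 == (p1 || (p1 -> p1))): β-rule — branch into !p3, (p1 || (p1 -> p1))  //  !!p3, !(p1 || (p1 -> p1)).
              branch 1.2.1.1 (add !p3, (p1 || (p1 -> p1))):
                (p1 || (p1 -> p1)): β-rule — branch into p1  //  (p1 -> p1).
                  branch 1.2.1.1.1 (add p1):
                    ○ open, literals {p1=true, p3=false, p6=false}.
                  branch 1.2.1.1.2 (add (p1 -> p1)):
                    (p1 -> p1): β-rule — branch into !p1  //  p1.
                      branch 1.2.1.1.2.1 (add !p1):
                        ○ open, literals {p1=false, p3=false, p6=false}.
                      branch 1.2.1.1.2.2 (add p1):
                        ○ open, literals {p1=true, p3=false, p6=false}.
              branch 1.2.1.2 (add !!p3, !(p1 || (p1 -> p1))):
                !(p1 || (p1 -> p1)): α-rule — add !p1, !(p1 -> p1).
                !(p1 -> p1): α-rule — add p1, !p1.
                × closes — contains both p1 and !p1.
          branch 1.2.2 (add !(!p2 || (!p1 -> p2))):
            !(!p2 || (!p1 -> p2)): α-rule — add !!p2, !(!p1 -> p2).
            !(!p1 -> p2): α-rule — add !p1, !p2.
            × closes — contains both p2 and !p2.
  branch 2 (add !p6):
    ○ open, literals {p6=false}.
3 branches closed, 5 open.
Each open branch fixes some atoms; the unmentioned ones are free. Counting distinct full assignments: branch {p4=true, p6=false} (p1, p2, p3, p5) contributes 16 new; branch {p1=true, p3=false, p6=false} (p2, p4, p5) contributes 4 new; branch {p1=false, p3=false, p6=false} (p2, p4, p5) contributes 4 new; branch {p1=true, p3=false, p6=false} (p2, p4, p5) contributes 0 new; branch {p6=false} (p1, p2, p3, p4, p5) contributes 8 new. Total: 32.

32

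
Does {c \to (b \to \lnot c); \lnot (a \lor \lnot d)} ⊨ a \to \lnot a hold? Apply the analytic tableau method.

Initial set: {T (c \to (b \to \lnot c)); T \lnot (a \lor \lnot d); F (a \to \lnot a)}.
T \lnot (a \lor \lnot d): α-rule — add F a, F \lnot d.
F (a \to \lnot a): α-rule — add T a, F \lnot a.
× closes — contains both a and \lnot a.
All 1 branch closes.
Every branch closed, so the premises entail the conclusion.

Yes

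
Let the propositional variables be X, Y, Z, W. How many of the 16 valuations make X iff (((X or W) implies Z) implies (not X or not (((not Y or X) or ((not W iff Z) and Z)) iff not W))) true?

6

Initial set: {(X iff (((X or W) implies Z) implies (not X or not (((not Y or X) or ((not W iff Z) and Z)) iff not W))))}.
(X iff (((X or W) implies Z) implies (not X or not (((not Y or X) or ((not W iff Z) and Z)) iff not W)))): β-rule — branch into X, (((X or W) implies Z) implies (not X or not (((not Y or X) or ((not W iff Z) and Z)) iff not W)))  //  not X, not (((X or W) implies Z) implies (not X or not (((not Y or X) or ((not W iff Z) and Z)) iff not W))).
  branch 1 (add X, (((X or W) implies Z) implies (not X or not (((not Y or X) or ((not W iff Z) and Z)) iff not W)))):
    (((X or W) implies Z) implies (not X or not (((not Y or X) or ((not W iff Z) and Z)) iff not W))): β-rule — branch into not ((X or W) implies Z)  //  (not X or not (((not Y or X) or ((not W iff Z) and Z)) iff not W)).
      branch 1.1 (add not ((X or W) implies Z)):
        not ((X or W) implies Z): α-rule — add (X or W), not Z.
        (X or W): β-rule — branch into X  //  W.
          branch 1.1.1 (add X):
            ○ open, literals {X=T, Z=F}.
          branch 1.1.2 (add W):
            ○ open, literals {W=T, X=T, Z=F}.
      branch 1.2 (add (not X or not (((not Y or X) or ((not W iff Z) and Z)) iff not W))):
        (not X or not (((not Y or X) or ((not W iff Z) and Z)) iff not W)): β-rule — branch into not X  //  not (((not Y or X) or ((not W iff Z) and Z)) iff not W).
          branch 1.2.1 (add not X):
            × closes — contains both X and not X.
          branch 1.2.2 (add not (((not Y or X) or ((not W iff Z) and Z)) iff not W)):
            not (((not Y or X) or ((not W iff Z) and Z)) iff not W): β-rule — branch into ((not Y or X) or ((not W iff Z) and Z)), not not W  //  not ((not Y or X) or ((not W iff Z) and Z)), not W.
              branch 1.2.2.1 (add ((not Y or X) or ((not W iff Z) and Z)), not not W):
                ((not Y or X) or ((not W iff Z) and Z)): β-rule — branch into (not Y or X)  //  ((not W iff Z) and Z).
                  branch 1.2.2.1.1 (add (not Y or X)):
                    (not Y or X): β-rule — branch into not Y  //  X.
                      branch 1.2.2.1.1.1 (add not Y):
                        ○ open, literals {W=T, X=T, Y=F}.
                      branch 1.2.2.1.1.2 (add X):
                        ○ open, literals {W=T, X=T}.
                  branch 1.2.2.1.2 (add ((not W iff Z) and Z)):
                    ((not W iff Z) and Z): α-rule — add (not W iff Z), Z.
                    (not W iff Z): β-rule — branch into not W, Z  //  not not W, not Z.
                      branch 1.2.2.1.2.1 (add not W, Z):
                        × closes — contains both W and not W.
                      branch 1.2.2.1.2.2 (add not not W, not Z):
                        × closes — contains both Z and not Z.
              branch 1.2.2.2 (add not ((not Y or X) or ((not W iff Z) and Z)), not W):
                not ((not Y or X) or ((not W iff Z) and Z)): α-rule — add not (not Y or X), not ((not W iff Z) and Z).
                not (not Y or X): α-rule — add not not Y, not X.
                × closes — contains both X and not X.
  branch 2 (add not X, not (((X or W) implies Z) implies (not X or not (((not Y or X) or ((not W iff Z) and Z)) iff not W)))):
    not (((X or W) implies Z) implies (not X or not (((not Y or X) or ((not W iff Z) and Z)) iff not W))): α-rule — add ((X or W) implies Z), not (not X or not (((not Y or X) or ((not W iff Z) and Z)) iff not W)).
    not (not X or not (((not Y or X) or ((not W iff Z) and Z)) iff not W)): α-rule — add not not X, not not (((not Y or X) or ((not W iff Z) and Z)) iff not W).
    × closes — contains both X and not X.
5 branches closed, 4 open.
Each open branch fixes some atoms; the unmentioned ones are free. Counting distinct full assignments: branch {X=T, Z=F} (Y, W) contributes 4 new; branch {W=T, X=T, Z=F} (Y) contributes 0 new; branch {W=T, X=T, Y=F} (Z) contributes 1 new; branch {W=T, X=T} (Y, Z) contributes 1 new. Total: 6.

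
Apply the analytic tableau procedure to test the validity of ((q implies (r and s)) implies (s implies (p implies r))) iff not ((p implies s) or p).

Assume the negation and expand:
Initial set: {not (((q implies (r and s)) implies (s implies (p implies r))) iff not ((p implies s) or p))}.
not (((q implies (r and s)) implies (s implies (p implies r))) iff not ((p implies s) or p)): β-rule — branch into ((q implies (r and s)) implies (s implies (p implies r))), not not ((p implies s) or p)  //  not ((q implies (r and s)) implies (s implies (p implies r))), not ((p implies s) or p).
  branch 1 (add ((q implies (r and s)) implies (s implies (p implies r))), not not ((p implies s) or p)):
    ((q implies (r and s)) implies (s implies (p implies r))): β-rule — branch into not (q implies (r and s))  //  (s implies (p implies r)).
      branch 1.1 (add not (q implies (r and s))):
        not (q implies (r and s)): α-rule — add q, not (r and s).
        not not ((p implies s) or p): β-rule — branch into (p implies s)  //  p.
          branch 1.1.1 (add (p implies s)):
            not (r and s): β-rule — branch into not r  //  not s.
              branch 1.1.1.1 (add not r):
                (p implies s): β-rule — branch into not p  //  s.
                  branch 1.1.1.1.1 (add not p):
                    ○ open, literals {p=0, q=1, r=0}.
                  branch 1.1.1.1.2 (add s):
                    ○ open, literals {q=1, r=0, s=1}.
              branch 1.1.1.2 (add not s):
                (p implies s): β-rule — branch into not p  //  s.
                  branch 1.1.1.2.1 (add not p):
                    ○ open, literals {p=0, q=1, s=0}.
                  branch 1.1.1.2.2 (add s):
                    × closes — contains both s and not s.
          branch 1.1.2 (add p):
            not (r and s): β-rule — branch into not r  //  not s.
              branch 1.1.2.1 (add not r):
                ○ open, literals {p=1, q=1, r=0}.
              branch 1.1.2.2 (add not s):
                ○ open, literals {p=1, q=1, s=0}.
      branch 1.2 (add (s implies (p implies r))):
        not not ((p implies s) or p): β-rule — branch into (p implies s)  //  p.
          branch 1.2.1 (add (p implies s)):
            (s implies (p implies r)): β-rule — branch into not s  //  (p implies r).
              branch 1.2.1.1 (add not s):
                (p implies s): β-rule — branch into not p  //  s.
                  branch 1.2.1.1.1 (add not p):
                    ○ open, literals {p=0, s=0}.
                  branch 1.2.1.1.2 (add s):
                    × closes — contains both s and not s.
              branch 1.2.1.2 (add (p implies r)):
                (p implies s): β-rule — branch into not p  //  s.
                  branch 1.2.1.2.1 (add not p):
                    (p implies r): β-rule — branch into not p  //  r.
                      branch 1.2.1.2.1.1 (add not p):
                        ○ open, literals {p=0}.
                      branch 1.2.1.2.1.2 (add r):
                        ○ open, literals {p=0, r=1}.
                  branch 1.2.1.2.2 (add s):
                    (p implies r): β-rule — branch into not p  //  r.
                      branch 1.2.1.2.2.1 (add not p):
                        ○ open, literals {p=0, s=1}.
                      branch 1.2.1.2.2.2 (add r):
                        ○ open, literals {r=1, s=1}.
          branch 1.2.2 (add p):
            (s implies (p implies r)): β-rule — branch into not s  //  (p implies r).
              branch 1.2.2.1 (add not s):
                ○ open, literals {p=1, s=0}.
              branch 1.2.2.2 (add (p implies r)):
                (p implies r): β-rule — branch into not p  //  r.
                  branch 1.2.2.2.1 (add not p):
                    × closes — contains both p and not p.
                  branch 1.2.2.2.2 (add r):
                    ○ open, literals {p=1, r=1}.
  branch 2 (add not ((q implies (r and s)) implies (s implies (p implies r))), not ((p implies s) or p)):
    not ((q implies (r and s)) implies (s implies (p implies r))): α-rule — add (q implies (r and s)), not (s implies (p implies r)).
    not ((p implies s) or p): α-rule — add not (p implies s), not p.
    not (s implies (p implies r)): α-rule — add s, not (p implies r).
    not (p implies s): α-rule — add p, not s.
    × closes — contains both p and not p.
4 branches closed, 12 open.
An open branch gives a countermodel: p=0, q=1, r=0 (unmentioned atoms arbitrary); under it the original formula is false.

Not valid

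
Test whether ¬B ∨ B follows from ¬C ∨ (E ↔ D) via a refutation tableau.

Yes

Initial set: {(¬C ∨ (E ↔ D)); ¬(¬B ∨ B)}.
¬(¬B ∨ B): α-rule — add ¬¬B, ¬B.
× closes — contains both B and ¬B.
All 1 branch closes.
Every branch closed, so the premises entail the conclusion.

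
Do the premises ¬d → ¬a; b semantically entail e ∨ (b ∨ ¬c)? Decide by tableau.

Yes

Initial set: {(¬d → ¬a); b; ¬(e ∨ (b ∨ ¬c))}.
¬(e ∨ (b ∨ ¬c)): α-rule — add ¬e, ¬(b ∨ ¬c).
¬(b ∨ ¬c): α-rule — add ¬b, ¬¬c.
× closes — contains both b and ¬b.
All 1 branch closes.
Every branch closed, so the premises entail the conclusion.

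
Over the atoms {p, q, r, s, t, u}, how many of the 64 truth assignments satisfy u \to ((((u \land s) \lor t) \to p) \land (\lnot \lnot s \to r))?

Initial set: {(u \to ((((u \land s) \lor t) \to p) \land (\lnot \lnot s \to r)))}.
(u \to ((((u \land s) \lor t) \to p) \land (\lnot \lnot s \to r))): β-rule — branch into \lnot u  //  ((((u \land s) \lor t) \to p) \land (\lnot \lnot s \to r)).
  branch 1 (add \lnot u):
    ○ open, literals {u=0}.
  branch 2 (add ((((u \land s) \lor t) \to p) \land (\lnot \lnot s \to r))):
    ((((u \land s) \lor t) \to p) \land (\lnot \lnot s \to r)): α-rule — add (((u \land s) \lor t) \to p), (\lnot \lnot s \to r).
    (((u \land s) \lor t) \to p): β-rule — branch into \lnot ((u \land s) \lor t)  //  p.
      branch 2.1 (add \lnot ((u \land s) \lor t)):
        \lnot ((u \land s) \lor t): α-rule — add \lnot (u \land s), \lnot t.
        (\lnot \lnot s \to r): β-rule — branch into \lnot \lnot \lnot s  //  r.
          branch 2.1.1 (add \lnot \lnot \lnot s):
            \lnot \lnot \lnot s: drop double negation, giving \lnot s.
            \lnot (u \land s): β-rule — branch into \lnot u  //  \lnot s.
              branch 2.1.1.1 (add \lnot u):
                ○ open, literals {s=0, t=0, u=0}.
              branch 2.1.1.2 (add \lnot s):
                ○ open, literals {s=0, t=0}.
          branch 2.1.2 (add r):
            \lnot (u \land s): β-rule — branch into \lnot u  //  \lnot s.
              branch 2.1.2.1 (add \lnot u):
                ○ open, literals {r=1, t=0, u=0}.
              branch 2.1.2.2 (add \lnot s):
                ○ open, literals {r=1, s=0, t=0}.
      branch 2.2 (add p):
        (\lnot \lnot s \to r): β-rule — branch into \lnot \lnot \lnot s  //  r.
          branch 2.2.1 (add \lnot \lnot \lnot s):
            \lnot \lnot \lnot s: drop double negation, giving \lnot s.
            ○ open, literals {p=1, s=0}.
          branch 2.2.2 (add r):
            ○ open, literals {p=1, r=1}.
0 branches closed, 7 open.
Each open branch fixes some atoms; the unmentioned ones are free. Counting distinct full assignments: branch {u=0} (p, q, r, s, t) contributes 32 new; branch {s=0, t=0, u=0} (p, q, r) contributes 0 new; branch {s=0, t=0} (p, q, r, u) contributes 8 new; branch {r=1, t=0, u=0} (p, q, s) contributes 0 new; branch {r=1, s=0, t=0} (p, q, u) contributes 0 new; branch {p=1, s=0} (q, r, t, u) contributes 4 new; branch {p=1, r=1} (q, s, t, u) contributes 4 new. Total: 48.

48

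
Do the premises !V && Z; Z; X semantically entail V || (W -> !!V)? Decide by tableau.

Initial set: {(!V && Z); Z; X; !(V || (W -> !!V))}.
(!V && Z): α-rule — add !V, Z.
!(V || (W -> !!V)): α-rule — add !V, !(W -> !!V).
!(W -> !!V): α-rule — add W, !!!V.
!!!V: drop double negation, giving !V.
○ open, literals {V=F, W=T, X=T, Z=T}.
0 branches closed, 1 open.
An open branch gives a countermodel: V=F, W=T, X=T, Z=T (unmentioned atoms arbitrary); the premises hold there but the conclusion fails.

No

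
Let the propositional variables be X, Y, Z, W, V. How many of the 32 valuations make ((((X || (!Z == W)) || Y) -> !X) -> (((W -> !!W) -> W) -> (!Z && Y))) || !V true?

Initial set: {(((((X || (!Z == W)) || Y) -> !X) -> (((W -> !!W) -> W) -> (!Z && Y))) || !V)}.
(((((X || (!Z == W)) || Y) -> !X) -> (((W -> !!W) -> W) -> (!Z && Y))) || !V): β-rule — branch into ((((X || (!Z == W)) || Y) -> !X) -> (((W -> !!W) -> W) -> (!Z && Y)))  //  !V.
  branch 1 (add ((((X || (!Z == W)) || Y) -> !X) -> (((W -> !!W) -> W) -> (!Z && Y)))):
    ((((X || (!Z == W)) || Y) -> !X) -> (((W -> !!W) -> W) -> (!Z && Y))): β-rule — branch into !(((X || (!Z == W)) || Y) -> !X)  //  (((W -> !!W) -> W) -> (!Z && Y)).
      branch 1.1 (add !(((X || (!Z == W)) || Y) -> !X)):
        !(((X || (!Z == W)) || Y) -> !X): α-rule — add ((X || (!Z == W)) || Y), !!X.
        ((X || (!Z == W)) || Y): β-rule — branch into (X || (!Z == W))  //  Y.
          branch 1.1.1 (add (X || (!Z == W))):
            (X || (!Z == W)): β-rule — branch into X  //  (!Z == W).
              branch 1.1.1.1 (add X):
                ○ open, literals {X=true}.
              branch 1.1.1.2 (add (!Z == W)):
                (!Z == W): β-rule — branch into !Z, W  //  !!Z, !W.
                  branch 1.1.1.2.1 (add !Z, W):
                    ○ open, literals {W=true, X=true, Z=false}.
                  branch 1.1.1.2.2 (add !!Z, !W):
                    ○ open, literals {W=false, X=true, Z=true}.
          branch 1.1.2 (add Y):
            ○ open, literals {X=true, Y=true}.
      branch 1.2 (add (((W -> !!W) -> W) -> (!Z && Y))):
        (((W -> !!W) -> W) -> (!Z && Y)): β-rule — branch into !((W -> !!W) -> W)  //  (!Z && Y).
          branch 1.2.1 (add !((W -> !!W) -> W)):
            !((W -> !!W) -> W): α-rule — add (W -> !!W), !W.
            (W -> !!W): β-rule — branch into !W  //  !!W.
              branch 1.2.1.1 (add !W):
                ○ open, literals {W=false}.
              branch 1.2.1.2 (add !!W):
                !!W: drop double negation, giving W.
                × closes — contains both W and !W.
          branch 1.2.2 (add (!Z && Y)):
            (!Z && Y): α-rule — add !Z, Y.
            ○ open, literals {Y=true, Z=false}.
  branch 2 (add !V):
    ○ open, literals {V=false}.
1 branch closed, 7 open.
Each open branch fixes some atoms; the unmentioned ones are free. Counting distinct full assignments: branch {X=true} (Y, Z, W, V) contributes 16 new; branch {W=true, X=true, Z=false} (Y, V) contributes 0 new; branch {W=false, X=true, Z=true} (Y, V) contributes 0 new; branch {X=true, Y=true} (Z, W, V) contributes 0 new; branch {W=false} (X, Y, Z, V) contributes 8 new; branch {Y=true, Z=false} (X, W, V) contributes 2 new; branch {V=false} (X, Y, Z, W) contributes 3 new. Total: 29.

29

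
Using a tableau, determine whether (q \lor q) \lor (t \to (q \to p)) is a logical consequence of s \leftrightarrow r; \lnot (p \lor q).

Initial set: {(s \leftrightarrow r); \lnot (p \lor q); \lnot ((q \lor q) \lor (t \to (q \to p)))}.
\lnot (p \lor q): α-rule — add \lnot p, \lnot q.
\lnot ((q \lor q) \lor (t \to (q \to p))): α-rule — add \lnot (q \lor q), \lnot (t \to (q \to p)).
\lnot (q \lor q): α-rule — add \lnot q, \lnot q.
\lnot (t \to (q \to p)): α-rule — add t, \lnot (q \to p).
\lnot (q \to p): α-rule — add q, \lnot p.
× closes — contains both q and \lnot q.
All 1 branch closes.
Every branch closed, so the premises entail the conclusion.

Yes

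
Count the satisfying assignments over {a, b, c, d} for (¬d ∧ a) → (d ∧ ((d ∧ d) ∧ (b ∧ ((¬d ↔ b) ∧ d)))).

Initial set: {T ((¬d ∧ a) → (d ∧ ((d ∧ d) ∧ (b ∧ ((¬d ↔ b) ∧ d)))))}.
T ((¬d ∧ a) → (d ∧ ((d ∧ d) ∧ (b ∧ ((¬d ↔ b) ∧ d))))): β-rule — branch into F (¬d ∧ a)  //  T (d ∧ ((d ∧ d) ∧ (b ∧ ((¬d ↔ b) ∧ d)))).
  branch 1 (add F (¬d ∧ a)):
    F (¬d ∧ a): β-rule — branch into F ¬d  //  F a.
      branch 1.1 (add F ¬d):
        ○ open, literals {d=true}.
      branch 1.2 (add F a):
        ○ open, literals {a=false}.
  branch 2 (add T (d ∧ ((d ∧ d) ∧ (b ∧ ((¬d ↔ b) ∧ d))))):
    T (d ∧ ((d ∧ d) ∧ (b ∧ ((¬d ↔ b) ∧ d)))): α-rule — add T d, T ((d ∧ d) ∧ (b ∧ ((¬d ↔ b) ∧ d))).
    T ((d ∧ d) ∧ (b ∧ ((¬d ↔ b) ∧ d))): α-rule — add T (d ∧ d), T (b ∧ ((¬d ↔ b) ∧ d)).
    T (d ∧ d): α-rule — add T d, T d.
    T (b ∧ ((¬d ↔ b) ∧ d)): α-rule — add T b, T ((¬d ↔ b) ∧ d).
    T ((¬d ↔ b) ∧ d): α-rule — add T (¬d ↔ b), T d.
    T (¬d ↔ b): β-rule — branch into T ¬d, T b  //  F ¬d, F b.
      branch 2.1 (add T ¬d, T b):
        × closes — contains both d and ¬d.
      branch 2.2 (add F ¬d, F b):
        × closes — contains both b and ¬b.
2 branches closed, 2 open.
Each open branch fixes some atoms; the unmentioned ones are free. Counting distinct full assignments: branch {d=true} (a, b, c) contributes 8 new; branch {a=false} (b, c, d) contributes 4 new. Total: 12.

12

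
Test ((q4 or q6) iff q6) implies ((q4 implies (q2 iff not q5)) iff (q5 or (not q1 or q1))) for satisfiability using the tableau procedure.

Initial set: {(((q4 or q6) iff q6) implies ((q4 implies (q2 iff not q5)) iff (q5 or (not q1 or q1))))}.
(((q4 or q6) iff q6) implies ((q4 implies (q2 iff not q5)) iff (q5 or (not q1 or q1)))): β-rule — branch into not ((q4 or q6) iff q6)  //  ((q4 implies (q2 iff not q5)) iff (q5 or (not q1 or q1))).
  branch 1 (add not ((q4 or q6) iff q6)):
    not ((q4 or q6) iff q6): β-rule — branch into (q4 or q6), not q6  //  not (q4 or q6), q6.
      branch 1.1 (add (q4 or q6), not q6):
        (q4 or q6): β-rule — branch into q4  //  q6.
          branch 1.1.1 (add q4):
            ○ open, literals {q4=T, q6=F}.
          branch 1.1.2 (add q6):
            × closes — contains both q6 and not q6.
      branch 1.2 (add not (q4 or q6), q6):
        not (q4 or q6): α-rule — add not q4, not q6.
        × closes — contains both q6 and not q6.
  branch 2 (add ((q4 implies (q2 iff not q5)) iff (q5 or (not q1 or q1)))):
    ((q4 implies (q2 iff not q5)) iff (q5 or (not q1 or q1))): β-rule — branch into (q4 implies (q2 iff not q5)), (q5 or (not q1 or q1))  //  not (q4 implies (q2 iff not q5)), not (q5 or (not q1 or q1)).
      branch 2.1 (add (q4 implies (q2 iff not q5)), (q5 or (not q1 or q1))):
        (q4 implies (q2 iff not q5)): β-rule — branch into not q4  //  (q2 iff not q5).
          branch 2.1.1 (add not q4):
            (q5 or (not q1 or q1)): β-rule — branch into q5  //  (not q1 or q1).
              branch 2.1.1.1 (add q5):
                ○ open, literals {q4=F, q5=T}.
              branch 2.1.1.2 (add (not q1 or q1)):
                (not q1 or q1): β-rule — branch into not q1  //  q1.
                  branch 2.1.1.2.1 (add not q1):
                    ○ open, literals {q1=F, q4=F}.
                  branch 2.1.1.2.2 (add q1):
                    ○ open, literals {q1=T, q4=F}.
          branch 2.1.2 (add (q2 iff not q5)):
            (q5 or (not q1 or q1)): β-rule — branch into q5  //  (not q1 or q1).
              branch 2.1.2.1 (add q5):
                (q2 iff not q5): β-rule — branch into q2, not q5  //  not q2, not not q5.
                  branch 2.1.2.1.1 (add q2, not q5):
                    × closes — contains both q5 and not q5.
                  branch 2.1.2.1.2 (add not q2, not not q5):
                    ○ open, literals {q2=F, q5=T}.
              branch 2.1.2.2 (add (not q1 or q1)):
                (q2 iff not q5): β-rule — branch into q2, not q5  //  not q2, not not q5.
                  branch 2.1.2.2.1 (add q2, not q5):
                    (not q1 or q1): β-rule — branch into not q1  //  q1.
                      branch 2.1.2.2.1.1 (add not q1):
                        ○ open, literals {q1=F, q2=T, q5=F}.
                      branch 2.1.2.2.1.2 (add q1):
                        ○ open, literals {q1=T, q2=T, q5=F}.
                  branch 2.1.2.2.2 (add not q2, not not q5):
                    (not q1 or q1): β-rule — branch into not q1  //  q1.
                      branch 2.1.2.2.2.1 (add not q1):
                        ○ open, literals {q1=F, q2=F, q5=T}.
                      branch 2.1.2.2.2.2 (add q1):
                        ○ open, literals {q1=T, q2=F, q5=T}.
      branch 2.2 (add not (q4 implies (q2 iff not q5)), not (q5 or (not q1 or q1))):
        not (q4 implies (q2 iff not q5)): α-rule — add q4, not (q2 iff not q5).
        not (q5 or (not q1 or q1)): α-rule — add not q5, not (not q1 or q1).
        not (not q1 or q1): α-rule — add not not q1, not q1.
        × closes — contains both q1 and not q1.
4 branches closed, 9 open.
An open branch gives a satisfying assignment: q4=T, q6=F.

Satisfiable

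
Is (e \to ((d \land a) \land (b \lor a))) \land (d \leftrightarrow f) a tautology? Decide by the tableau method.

Assume the negation and expand:
Initial set: {\lnot ((e \to ((d \land a) \land (b \lor a))) \land (d \leftrightarrow f))}.
\lnot ((e \to ((d \land a) \land (b \lor a))) \land (d \leftrightarrow f)): β-rule — branch into \lnot (e \to ((d \land a) \land (b \lor a)))  //  \lnot (d \leftrightarrow f).
  branch 1 (add \lnot (e \to ((d \land a) \land (b \lor a)))):
    \lnot (e \to ((d \land a) \land (b \lor a))): α-rule — add e, \lnot ((d \land a) \land (b \lor a)).
    \lnot ((d \land a) \land (b \lor a)): β-rule — branch into \lnot (d \land a)  //  \lnot (b \lor a).
      branch 1.1 (add \lnot (d \land a)):
        \lnot (d \land a): β-rule — branch into \lnot d  //  \lnot a.
          branch 1.1.1 (add \lnot d):
            ○ open, literals {d=0, e=1}.
          branch 1.1.2 (add \lnot a):
            ○ open, literals {a=0, e=1}.
      branch 1.2 (add \lnot (b \lor a)):
        \lnot (b \lor a): α-rule — add \lnot b, \lnot a.
        ○ open, literals {a=0, b=0, e=1}.
  branch 2 (add \lnot (d \leftrightarrow f)):
    \lnot (d \leftrightarrow f): β-rule — branch into d, \lnot f  //  \lnot d, f.
      branch 2.1 (add d, \lnot f):
        ○ open, literals {d=1, f=0}.
      branch 2.2 (add \lnot d, f):
        ○ open, literals {d=0, f=1}.
0 branches closed, 5 open.
An open branch gives a countermodel: d=0, e=1 (unmentioned atoms arbitrary); under it the original formula is false.

Not valid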